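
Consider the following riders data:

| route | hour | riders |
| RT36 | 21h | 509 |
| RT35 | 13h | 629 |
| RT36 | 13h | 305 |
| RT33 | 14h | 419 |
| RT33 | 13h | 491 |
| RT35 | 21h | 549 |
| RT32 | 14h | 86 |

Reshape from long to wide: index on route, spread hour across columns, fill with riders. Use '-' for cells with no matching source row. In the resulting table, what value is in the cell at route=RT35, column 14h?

-

No long-format row has route=RT35 and hour=14h, so the cell is -.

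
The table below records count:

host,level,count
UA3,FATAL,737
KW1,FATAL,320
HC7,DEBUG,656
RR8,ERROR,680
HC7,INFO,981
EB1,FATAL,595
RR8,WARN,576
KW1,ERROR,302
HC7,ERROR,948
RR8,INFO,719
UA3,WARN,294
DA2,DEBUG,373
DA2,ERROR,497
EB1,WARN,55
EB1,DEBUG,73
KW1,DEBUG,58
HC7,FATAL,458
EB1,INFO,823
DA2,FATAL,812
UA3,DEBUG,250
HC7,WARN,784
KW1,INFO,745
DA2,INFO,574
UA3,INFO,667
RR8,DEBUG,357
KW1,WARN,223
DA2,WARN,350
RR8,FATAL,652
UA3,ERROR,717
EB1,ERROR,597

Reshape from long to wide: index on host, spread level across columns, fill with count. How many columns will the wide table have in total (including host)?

6

1 column for host plus 5 distinct level values → 6 columns.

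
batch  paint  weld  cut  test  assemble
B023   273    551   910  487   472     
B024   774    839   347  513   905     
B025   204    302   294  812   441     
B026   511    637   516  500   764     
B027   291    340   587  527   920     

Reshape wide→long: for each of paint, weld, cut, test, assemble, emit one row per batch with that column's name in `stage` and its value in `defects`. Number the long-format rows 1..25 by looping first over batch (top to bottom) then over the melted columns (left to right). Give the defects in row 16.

511

25 rows total (5 × 5). Row 16: index ⌊(16-1)/5⌋ = 3 into batch → B026; (16-1) mod 5 = 0 into the melted columns → paint.
So row 16 is (B026, paint, 511); defects = 511.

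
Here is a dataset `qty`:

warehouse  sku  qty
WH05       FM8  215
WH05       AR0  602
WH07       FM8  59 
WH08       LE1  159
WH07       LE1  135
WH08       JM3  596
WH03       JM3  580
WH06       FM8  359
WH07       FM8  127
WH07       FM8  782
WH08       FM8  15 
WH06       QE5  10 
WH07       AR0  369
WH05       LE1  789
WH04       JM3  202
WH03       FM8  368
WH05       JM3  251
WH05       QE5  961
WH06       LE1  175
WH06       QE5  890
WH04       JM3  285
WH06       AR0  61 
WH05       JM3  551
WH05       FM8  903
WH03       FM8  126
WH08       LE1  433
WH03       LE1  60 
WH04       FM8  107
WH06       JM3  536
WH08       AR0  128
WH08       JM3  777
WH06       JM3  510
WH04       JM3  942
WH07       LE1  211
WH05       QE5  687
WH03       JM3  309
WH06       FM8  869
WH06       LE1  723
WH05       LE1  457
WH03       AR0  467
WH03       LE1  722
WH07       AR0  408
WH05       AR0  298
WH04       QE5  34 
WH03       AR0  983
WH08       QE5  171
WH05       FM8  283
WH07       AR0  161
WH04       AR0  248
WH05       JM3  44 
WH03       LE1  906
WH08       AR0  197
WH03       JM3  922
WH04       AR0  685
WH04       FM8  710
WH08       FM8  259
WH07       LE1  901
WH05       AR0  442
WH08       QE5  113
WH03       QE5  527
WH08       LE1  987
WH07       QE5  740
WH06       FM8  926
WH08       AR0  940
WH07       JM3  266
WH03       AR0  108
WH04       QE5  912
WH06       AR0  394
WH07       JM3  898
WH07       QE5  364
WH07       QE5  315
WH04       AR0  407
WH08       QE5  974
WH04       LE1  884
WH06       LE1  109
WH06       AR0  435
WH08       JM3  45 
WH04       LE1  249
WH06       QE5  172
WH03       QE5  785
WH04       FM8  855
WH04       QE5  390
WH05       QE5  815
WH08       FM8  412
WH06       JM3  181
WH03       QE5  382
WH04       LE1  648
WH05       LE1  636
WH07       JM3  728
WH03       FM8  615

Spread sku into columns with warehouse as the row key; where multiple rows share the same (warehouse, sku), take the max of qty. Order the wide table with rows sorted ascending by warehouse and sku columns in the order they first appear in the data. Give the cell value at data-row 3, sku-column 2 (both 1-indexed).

With rows sorted ascending by warehouse, row 3 is warehouse=WH05. sku columns in first-appearance order: FM8, AR0, LE1, JM3, QE5; column 2 is AR0.
Long rows with warehouse=WH05, sku=AR0: max(602, 298, 442) = 602.

602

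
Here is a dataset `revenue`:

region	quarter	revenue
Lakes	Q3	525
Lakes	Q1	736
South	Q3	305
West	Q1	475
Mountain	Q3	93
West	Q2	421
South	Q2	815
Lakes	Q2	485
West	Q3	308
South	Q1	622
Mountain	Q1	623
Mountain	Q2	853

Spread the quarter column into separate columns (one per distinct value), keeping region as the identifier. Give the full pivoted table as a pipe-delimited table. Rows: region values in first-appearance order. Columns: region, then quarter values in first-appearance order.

Columns: region plus the 3 distinct quarter values (Q3, Q1, Q2).
For example, row Lakes column Q3 takes revenue=525 from the long row (Lakes, Q3).

| region | Q3 | Q1 | Q2 |
| Lakes | 525 | 736 | 485 |
| South | 305 | 622 | 815 |
| West | 308 | 475 | 421 |
| Mountain | 93 | 623 | 853 |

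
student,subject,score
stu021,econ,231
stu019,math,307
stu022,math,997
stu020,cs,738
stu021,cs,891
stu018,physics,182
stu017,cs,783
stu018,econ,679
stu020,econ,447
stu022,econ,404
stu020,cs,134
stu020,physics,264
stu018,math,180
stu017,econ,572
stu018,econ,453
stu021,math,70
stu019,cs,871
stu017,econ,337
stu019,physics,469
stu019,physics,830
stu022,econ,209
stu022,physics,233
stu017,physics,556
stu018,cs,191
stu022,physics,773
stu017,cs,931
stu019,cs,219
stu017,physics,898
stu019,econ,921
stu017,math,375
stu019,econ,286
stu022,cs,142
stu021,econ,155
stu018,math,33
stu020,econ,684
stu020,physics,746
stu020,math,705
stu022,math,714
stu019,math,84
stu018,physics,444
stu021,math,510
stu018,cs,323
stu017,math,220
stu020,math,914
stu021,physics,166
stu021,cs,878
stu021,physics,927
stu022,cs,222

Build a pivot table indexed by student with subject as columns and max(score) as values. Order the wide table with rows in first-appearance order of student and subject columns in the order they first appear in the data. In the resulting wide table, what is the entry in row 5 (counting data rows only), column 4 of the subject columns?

444

With rows in first-appearance order of student, row 5 is student=stu018. subject columns in first-appearance order: econ, math, cs, physics; column 4 is physics.
Long rows with student=stu018, subject=physics: max(182, 444) = 444.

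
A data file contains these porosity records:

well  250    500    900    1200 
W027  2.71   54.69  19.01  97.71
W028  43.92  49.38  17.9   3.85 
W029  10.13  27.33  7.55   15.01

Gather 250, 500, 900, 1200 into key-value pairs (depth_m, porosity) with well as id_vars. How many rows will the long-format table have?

12

3 well values × 4 melted columns = 12 rows.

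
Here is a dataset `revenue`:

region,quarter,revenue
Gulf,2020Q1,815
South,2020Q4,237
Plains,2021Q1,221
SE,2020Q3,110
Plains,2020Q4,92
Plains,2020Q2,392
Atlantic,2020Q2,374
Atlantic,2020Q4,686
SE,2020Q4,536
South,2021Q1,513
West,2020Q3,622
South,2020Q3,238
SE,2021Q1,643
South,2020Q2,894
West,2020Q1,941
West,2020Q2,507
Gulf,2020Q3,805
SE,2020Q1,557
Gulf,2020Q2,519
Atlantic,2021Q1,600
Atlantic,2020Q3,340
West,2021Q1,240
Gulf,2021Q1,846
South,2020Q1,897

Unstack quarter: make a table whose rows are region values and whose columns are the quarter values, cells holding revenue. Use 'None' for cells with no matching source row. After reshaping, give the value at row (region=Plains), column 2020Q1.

None

No long-format row has region=Plains and quarter=2020Q1, so the cell is None.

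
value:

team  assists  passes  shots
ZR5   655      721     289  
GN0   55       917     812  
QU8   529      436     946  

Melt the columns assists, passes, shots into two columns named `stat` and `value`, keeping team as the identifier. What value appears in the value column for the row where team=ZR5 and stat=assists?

655

Unpivoting turns each (team, wide-column) pair into one long row.
The wide cell at row ZR5, column assists holds 655, so the long row (ZR5, assists) has value=655.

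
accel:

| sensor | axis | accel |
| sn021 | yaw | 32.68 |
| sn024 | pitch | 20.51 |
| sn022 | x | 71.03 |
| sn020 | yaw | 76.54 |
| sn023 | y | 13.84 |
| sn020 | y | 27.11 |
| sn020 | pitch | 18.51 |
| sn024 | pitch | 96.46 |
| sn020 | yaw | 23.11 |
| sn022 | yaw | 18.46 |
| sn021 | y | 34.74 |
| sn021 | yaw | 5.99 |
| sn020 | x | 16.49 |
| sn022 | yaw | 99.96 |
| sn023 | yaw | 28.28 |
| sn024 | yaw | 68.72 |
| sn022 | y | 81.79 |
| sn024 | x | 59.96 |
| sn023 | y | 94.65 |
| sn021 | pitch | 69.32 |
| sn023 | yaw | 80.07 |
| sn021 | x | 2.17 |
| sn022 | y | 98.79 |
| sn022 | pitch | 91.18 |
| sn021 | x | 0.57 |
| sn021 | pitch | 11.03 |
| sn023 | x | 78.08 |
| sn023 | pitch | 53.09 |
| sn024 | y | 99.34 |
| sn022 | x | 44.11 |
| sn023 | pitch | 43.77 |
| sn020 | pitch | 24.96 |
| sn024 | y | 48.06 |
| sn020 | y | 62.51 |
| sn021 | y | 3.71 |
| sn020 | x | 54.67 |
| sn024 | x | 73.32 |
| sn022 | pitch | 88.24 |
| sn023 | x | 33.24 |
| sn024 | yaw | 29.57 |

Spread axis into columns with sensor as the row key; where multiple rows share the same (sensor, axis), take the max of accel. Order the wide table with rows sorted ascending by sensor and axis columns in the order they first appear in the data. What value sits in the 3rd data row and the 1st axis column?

99.96

With rows sorted ascending by sensor, row 3 is sensor=sn022. axis columns in first-appearance order: yaw, pitch, x, y; column 1 is yaw.
Long rows with sensor=sn022, axis=yaw: max(18.46, 99.96) = 99.96.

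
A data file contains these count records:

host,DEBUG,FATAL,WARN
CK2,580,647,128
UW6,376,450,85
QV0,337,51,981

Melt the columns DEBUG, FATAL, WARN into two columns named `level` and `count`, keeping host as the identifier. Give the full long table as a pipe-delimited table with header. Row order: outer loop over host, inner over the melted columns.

| host | level | count |
| CK2 | DEBUG | 580 |
| CK2 | FATAL | 647 |
| CK2 | WARN | 128 |
| UW6 | DEBUG | 376 |
| UW6 | FATAL | 450 |
| UW6 | WARN | 85 |
| QV0 | DEBUG | 337 |
| QV0 | FATAL | 51 |
| QV0 | WARN | 981 |

Each (host, column) pair becomes one row: 3 × 3 = 9 rows.
For example, (CK2, DEBUG) → count=580.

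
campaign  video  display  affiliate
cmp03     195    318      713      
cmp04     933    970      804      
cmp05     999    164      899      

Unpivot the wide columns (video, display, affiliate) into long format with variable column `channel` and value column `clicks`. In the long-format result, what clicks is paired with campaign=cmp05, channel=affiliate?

899

Unpivoting turns each (campaign, wide-column) pair into one long row.
The wide cell at row cmp05, column affiliate holds 899, so the long row (cmp05, affiliate) has clicks=899.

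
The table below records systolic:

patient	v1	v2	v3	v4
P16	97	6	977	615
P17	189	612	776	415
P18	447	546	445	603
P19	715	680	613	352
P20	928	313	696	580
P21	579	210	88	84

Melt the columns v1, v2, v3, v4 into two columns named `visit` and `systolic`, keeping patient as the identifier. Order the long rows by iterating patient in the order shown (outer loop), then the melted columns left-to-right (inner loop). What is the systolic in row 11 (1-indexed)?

445

24 rows total (6 × 4). Row 11: index ⌊(11-1)/4⌋ = 2 into patient → P18; (11-1) mod 4 = 2 into the melted columns → v3.
So row 11 is (P18, v3, 445); systolic = 445.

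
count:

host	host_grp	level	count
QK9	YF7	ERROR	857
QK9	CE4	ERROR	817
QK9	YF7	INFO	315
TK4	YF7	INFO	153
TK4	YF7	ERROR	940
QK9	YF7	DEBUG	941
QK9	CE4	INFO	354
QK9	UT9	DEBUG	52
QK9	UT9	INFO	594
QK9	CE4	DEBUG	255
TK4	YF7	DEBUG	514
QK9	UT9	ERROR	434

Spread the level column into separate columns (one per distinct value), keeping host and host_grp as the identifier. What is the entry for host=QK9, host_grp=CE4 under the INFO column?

354

Wide layout: rows indexed by host and host_grp, columns are the 3 distinct level values (ERROR, INFO, DEBUG).
Cell (host=QK9, host_grp=CE4, level=INFO) draws from the long row where host=QK9, host_grp=CE4 and level=INFO, which has count=354.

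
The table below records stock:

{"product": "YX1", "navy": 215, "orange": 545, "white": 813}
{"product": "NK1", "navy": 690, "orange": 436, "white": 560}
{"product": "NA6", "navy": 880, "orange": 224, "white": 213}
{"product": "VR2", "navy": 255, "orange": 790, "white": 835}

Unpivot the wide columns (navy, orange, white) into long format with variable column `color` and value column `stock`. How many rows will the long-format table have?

4 product values × 3 melted columns = 12 rows.

12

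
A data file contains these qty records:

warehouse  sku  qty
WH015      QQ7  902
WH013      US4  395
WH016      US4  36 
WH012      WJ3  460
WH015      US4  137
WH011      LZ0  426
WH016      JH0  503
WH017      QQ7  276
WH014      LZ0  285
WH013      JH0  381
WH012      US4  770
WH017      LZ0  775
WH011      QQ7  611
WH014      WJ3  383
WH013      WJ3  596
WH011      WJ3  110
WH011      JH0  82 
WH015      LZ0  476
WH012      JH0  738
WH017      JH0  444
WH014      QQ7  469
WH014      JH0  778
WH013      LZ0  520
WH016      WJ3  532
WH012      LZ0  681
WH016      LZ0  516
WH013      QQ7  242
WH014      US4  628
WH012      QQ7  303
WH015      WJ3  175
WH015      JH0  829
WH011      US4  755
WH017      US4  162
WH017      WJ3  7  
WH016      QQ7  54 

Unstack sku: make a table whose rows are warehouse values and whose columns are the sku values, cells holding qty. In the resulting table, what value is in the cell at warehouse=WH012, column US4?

770

Wide layout: rows indexed by warehouse, columns are the 5 distinct sku values (QQ7, US4, WJ3, LZ0, JH0).
Cell (warehouse=WH012, sku=US4) draws from the long row where warehouse=WH012 and sku=US4, which has qty=770.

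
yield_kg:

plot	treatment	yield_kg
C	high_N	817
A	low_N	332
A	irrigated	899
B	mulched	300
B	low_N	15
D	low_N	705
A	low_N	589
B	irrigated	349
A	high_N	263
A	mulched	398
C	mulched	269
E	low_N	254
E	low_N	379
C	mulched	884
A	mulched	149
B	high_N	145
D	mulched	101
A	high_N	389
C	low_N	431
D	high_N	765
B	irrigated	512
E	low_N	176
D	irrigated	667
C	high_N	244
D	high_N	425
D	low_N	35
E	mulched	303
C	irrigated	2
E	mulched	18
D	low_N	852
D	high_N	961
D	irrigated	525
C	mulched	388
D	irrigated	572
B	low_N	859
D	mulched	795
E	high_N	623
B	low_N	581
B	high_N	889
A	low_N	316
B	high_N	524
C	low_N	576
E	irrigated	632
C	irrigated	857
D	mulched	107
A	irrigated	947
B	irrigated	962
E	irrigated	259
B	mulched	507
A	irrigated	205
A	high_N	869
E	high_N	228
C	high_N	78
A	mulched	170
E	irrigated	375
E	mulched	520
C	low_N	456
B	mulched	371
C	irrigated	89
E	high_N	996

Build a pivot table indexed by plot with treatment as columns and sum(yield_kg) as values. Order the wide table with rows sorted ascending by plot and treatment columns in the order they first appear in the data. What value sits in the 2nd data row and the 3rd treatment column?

1823

With rows sorted ascending by plot, row 2 is plot=B. treatment columns in first-appearance order: high_N, low_N, irrigated, mulched; column 3 is irrigated.
Long rows with plot=B, treatment=irrigated: 349 + 512 + 962 = 1823.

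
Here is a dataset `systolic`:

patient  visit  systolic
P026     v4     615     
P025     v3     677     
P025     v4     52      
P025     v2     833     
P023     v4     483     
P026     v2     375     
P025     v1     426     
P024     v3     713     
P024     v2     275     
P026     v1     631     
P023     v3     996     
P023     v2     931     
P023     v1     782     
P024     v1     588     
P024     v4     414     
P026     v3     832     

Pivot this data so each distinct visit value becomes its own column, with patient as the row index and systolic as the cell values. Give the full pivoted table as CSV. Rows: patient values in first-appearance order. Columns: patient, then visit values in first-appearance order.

patient,v4,v3,v2,v1
P026,615,832,375,631
P025,52,677,833,426
P023,483,996,931,782
P024,414,713,275,588

Columns: patient plus the 4 distinct visit values (v4, v3, v2, v1).
For example, row P026 column v4 takes systolic=615 from the long row (P026, v4).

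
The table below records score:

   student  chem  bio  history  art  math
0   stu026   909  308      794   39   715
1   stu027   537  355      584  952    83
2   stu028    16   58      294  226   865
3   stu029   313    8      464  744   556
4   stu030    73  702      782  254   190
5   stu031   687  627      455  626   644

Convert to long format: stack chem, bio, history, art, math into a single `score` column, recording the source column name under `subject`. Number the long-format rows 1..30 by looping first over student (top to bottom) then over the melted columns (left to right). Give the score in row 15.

30 rows total (6 × 5). Row 15: index ⌊(15-1)/5⌋ = 2 into student → stu028; (15-1) mod 5 = 4 into the melted columns → math.
So row 15 is (stu028, math, 865); score = 865.

865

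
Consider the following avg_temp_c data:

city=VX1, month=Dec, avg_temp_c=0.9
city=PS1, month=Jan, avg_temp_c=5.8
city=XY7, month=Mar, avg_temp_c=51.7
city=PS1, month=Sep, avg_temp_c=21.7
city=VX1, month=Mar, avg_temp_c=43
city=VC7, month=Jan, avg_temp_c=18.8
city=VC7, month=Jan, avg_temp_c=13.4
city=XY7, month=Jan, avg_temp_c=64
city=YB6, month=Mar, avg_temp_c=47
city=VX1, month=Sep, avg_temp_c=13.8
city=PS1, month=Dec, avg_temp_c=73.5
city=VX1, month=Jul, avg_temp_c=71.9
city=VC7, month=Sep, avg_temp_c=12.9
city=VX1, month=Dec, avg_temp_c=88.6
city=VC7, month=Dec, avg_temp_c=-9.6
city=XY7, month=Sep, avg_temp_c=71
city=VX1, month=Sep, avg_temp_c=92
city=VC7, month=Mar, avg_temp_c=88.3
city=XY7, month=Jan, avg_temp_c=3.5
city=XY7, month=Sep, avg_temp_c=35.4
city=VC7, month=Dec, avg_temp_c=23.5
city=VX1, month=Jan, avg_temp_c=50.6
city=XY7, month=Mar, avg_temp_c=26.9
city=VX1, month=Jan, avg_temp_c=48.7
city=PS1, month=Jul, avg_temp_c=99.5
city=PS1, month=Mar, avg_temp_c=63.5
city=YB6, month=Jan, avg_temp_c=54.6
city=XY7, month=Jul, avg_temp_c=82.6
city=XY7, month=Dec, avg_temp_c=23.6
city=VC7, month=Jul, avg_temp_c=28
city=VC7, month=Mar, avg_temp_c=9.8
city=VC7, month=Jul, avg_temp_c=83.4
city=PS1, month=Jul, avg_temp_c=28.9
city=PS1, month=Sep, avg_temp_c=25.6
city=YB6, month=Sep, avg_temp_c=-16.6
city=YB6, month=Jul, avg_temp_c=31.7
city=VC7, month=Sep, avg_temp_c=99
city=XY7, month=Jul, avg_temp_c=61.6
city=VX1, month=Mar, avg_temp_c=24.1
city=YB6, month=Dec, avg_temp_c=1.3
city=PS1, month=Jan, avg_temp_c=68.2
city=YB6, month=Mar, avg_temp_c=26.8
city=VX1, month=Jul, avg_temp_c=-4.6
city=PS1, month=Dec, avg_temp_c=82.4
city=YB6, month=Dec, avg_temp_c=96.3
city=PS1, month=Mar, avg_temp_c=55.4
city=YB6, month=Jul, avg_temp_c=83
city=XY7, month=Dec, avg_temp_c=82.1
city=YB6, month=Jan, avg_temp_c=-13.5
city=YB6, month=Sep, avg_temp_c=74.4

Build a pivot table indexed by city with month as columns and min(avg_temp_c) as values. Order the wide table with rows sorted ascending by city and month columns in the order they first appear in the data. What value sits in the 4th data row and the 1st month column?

With rows sorted ascending by city, row 4 is city=XY7. month columns in first-appearance order: Dec, Jan, Mar, Sep, Jul; column 1 is Dec.
Long rows with city=XY7, month=Dec: min(23.6, 82.1) = 23.6.

23.6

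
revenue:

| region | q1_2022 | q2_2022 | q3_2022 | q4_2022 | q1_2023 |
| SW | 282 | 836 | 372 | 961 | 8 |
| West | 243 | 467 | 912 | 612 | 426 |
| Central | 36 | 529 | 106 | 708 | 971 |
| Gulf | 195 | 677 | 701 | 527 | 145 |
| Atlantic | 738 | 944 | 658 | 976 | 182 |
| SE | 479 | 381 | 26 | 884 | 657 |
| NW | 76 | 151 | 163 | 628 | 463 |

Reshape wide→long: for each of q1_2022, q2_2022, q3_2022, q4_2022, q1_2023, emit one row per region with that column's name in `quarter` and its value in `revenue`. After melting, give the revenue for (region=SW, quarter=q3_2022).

372

Unpivoting turns each (region, wide-column) pair into one long row.
The wide cell at row SW, column q3_2022 holds 372, so the long row (SW, q3_2022) has revenue=372.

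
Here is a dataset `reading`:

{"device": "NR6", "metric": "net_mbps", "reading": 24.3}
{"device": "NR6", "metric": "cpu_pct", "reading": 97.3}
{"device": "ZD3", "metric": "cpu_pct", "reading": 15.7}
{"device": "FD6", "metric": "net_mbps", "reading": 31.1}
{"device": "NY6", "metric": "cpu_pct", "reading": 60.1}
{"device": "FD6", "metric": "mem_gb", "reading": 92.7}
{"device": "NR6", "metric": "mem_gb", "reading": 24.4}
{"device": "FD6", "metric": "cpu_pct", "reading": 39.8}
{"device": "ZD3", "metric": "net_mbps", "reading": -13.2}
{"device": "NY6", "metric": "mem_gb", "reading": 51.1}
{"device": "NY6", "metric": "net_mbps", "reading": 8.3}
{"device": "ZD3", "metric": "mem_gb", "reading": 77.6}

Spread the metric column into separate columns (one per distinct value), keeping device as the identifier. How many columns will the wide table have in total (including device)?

1 column for device plus 3 distinct metric values → 4 columns.

4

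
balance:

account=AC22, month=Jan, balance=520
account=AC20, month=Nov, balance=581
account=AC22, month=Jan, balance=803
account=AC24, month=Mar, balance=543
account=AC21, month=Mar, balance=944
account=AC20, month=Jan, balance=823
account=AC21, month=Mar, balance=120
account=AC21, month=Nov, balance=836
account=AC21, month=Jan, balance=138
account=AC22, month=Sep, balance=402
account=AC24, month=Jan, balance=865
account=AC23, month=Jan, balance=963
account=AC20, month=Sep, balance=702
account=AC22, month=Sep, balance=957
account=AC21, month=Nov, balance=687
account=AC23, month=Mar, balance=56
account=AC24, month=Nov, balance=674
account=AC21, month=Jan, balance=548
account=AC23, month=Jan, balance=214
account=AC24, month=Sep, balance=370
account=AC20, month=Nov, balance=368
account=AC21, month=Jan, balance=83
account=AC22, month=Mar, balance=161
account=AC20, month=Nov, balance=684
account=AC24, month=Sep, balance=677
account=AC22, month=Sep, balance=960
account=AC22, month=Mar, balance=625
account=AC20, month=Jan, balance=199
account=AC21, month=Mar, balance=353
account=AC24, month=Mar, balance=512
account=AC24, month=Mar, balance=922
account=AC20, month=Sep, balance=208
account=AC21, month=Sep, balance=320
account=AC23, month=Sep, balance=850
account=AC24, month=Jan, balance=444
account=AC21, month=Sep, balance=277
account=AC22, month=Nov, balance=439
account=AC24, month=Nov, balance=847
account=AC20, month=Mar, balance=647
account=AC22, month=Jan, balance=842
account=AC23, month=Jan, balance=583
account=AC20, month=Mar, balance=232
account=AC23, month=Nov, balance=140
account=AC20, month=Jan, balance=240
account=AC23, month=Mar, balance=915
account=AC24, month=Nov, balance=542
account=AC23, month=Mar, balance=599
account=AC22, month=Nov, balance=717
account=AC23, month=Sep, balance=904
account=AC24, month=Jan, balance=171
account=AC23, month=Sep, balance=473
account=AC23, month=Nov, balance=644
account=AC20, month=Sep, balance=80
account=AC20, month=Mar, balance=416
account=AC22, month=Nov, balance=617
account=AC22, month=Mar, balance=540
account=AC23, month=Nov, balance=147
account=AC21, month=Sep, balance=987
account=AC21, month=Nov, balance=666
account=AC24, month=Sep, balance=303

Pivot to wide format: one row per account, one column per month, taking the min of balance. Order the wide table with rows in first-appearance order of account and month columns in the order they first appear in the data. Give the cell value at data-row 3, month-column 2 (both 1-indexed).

With rows in first-appearance order of account, row 3 is account=AC24. month columns in first-appearance order: Jan, Nov, Mar, Sep; column 2 is Nov.
Long rows with account=AC24, month=Nov: min(674, 847, 542) = 542.

542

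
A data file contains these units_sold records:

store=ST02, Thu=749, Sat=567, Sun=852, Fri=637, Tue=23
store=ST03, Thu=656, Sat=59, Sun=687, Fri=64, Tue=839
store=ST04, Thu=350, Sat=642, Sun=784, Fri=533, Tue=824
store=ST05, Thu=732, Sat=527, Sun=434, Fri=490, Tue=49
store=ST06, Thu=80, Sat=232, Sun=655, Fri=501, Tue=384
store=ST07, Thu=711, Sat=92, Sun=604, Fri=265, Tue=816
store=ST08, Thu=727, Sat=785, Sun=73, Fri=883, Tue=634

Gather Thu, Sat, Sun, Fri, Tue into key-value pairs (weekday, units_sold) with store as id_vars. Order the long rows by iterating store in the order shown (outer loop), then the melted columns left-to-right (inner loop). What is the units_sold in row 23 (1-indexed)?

655

35 rows total (7 × 5). Row 23: index ⌊(23-1)/5⌋ = 4 into store → ST06; (23-1) mod 5 = 2 into the melted columns → Sun.
So row 23 is (ST06, Sun, 655); units_sold = 655.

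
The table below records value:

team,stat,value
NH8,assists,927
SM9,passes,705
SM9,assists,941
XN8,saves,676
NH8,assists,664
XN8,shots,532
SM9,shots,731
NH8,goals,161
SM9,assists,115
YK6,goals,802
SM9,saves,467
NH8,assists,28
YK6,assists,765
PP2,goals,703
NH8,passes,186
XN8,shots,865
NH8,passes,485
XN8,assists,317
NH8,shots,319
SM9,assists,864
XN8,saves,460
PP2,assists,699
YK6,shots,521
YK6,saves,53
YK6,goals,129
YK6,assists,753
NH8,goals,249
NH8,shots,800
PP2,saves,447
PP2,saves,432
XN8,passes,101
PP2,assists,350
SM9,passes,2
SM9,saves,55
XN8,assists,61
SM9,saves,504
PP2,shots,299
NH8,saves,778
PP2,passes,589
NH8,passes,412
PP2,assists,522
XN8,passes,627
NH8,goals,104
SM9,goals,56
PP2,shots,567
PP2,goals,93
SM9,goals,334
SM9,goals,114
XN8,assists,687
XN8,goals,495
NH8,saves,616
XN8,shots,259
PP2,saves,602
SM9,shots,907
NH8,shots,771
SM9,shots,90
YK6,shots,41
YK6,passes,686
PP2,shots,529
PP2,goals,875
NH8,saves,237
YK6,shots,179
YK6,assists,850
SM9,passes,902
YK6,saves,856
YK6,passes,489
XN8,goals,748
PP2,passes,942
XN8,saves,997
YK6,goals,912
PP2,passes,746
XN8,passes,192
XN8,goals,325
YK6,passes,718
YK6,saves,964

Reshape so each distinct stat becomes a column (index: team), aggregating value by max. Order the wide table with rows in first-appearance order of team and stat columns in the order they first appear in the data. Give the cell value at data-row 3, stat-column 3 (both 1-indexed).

With rows in first-appearance order of team, row 3 is team=XN8. stat columns in first-appearance order: assists, passes, saves, shots, goals; column 3 is saves.
Long rows with team=XN8, stat=saves: max(676, 460, 997) = 997.

997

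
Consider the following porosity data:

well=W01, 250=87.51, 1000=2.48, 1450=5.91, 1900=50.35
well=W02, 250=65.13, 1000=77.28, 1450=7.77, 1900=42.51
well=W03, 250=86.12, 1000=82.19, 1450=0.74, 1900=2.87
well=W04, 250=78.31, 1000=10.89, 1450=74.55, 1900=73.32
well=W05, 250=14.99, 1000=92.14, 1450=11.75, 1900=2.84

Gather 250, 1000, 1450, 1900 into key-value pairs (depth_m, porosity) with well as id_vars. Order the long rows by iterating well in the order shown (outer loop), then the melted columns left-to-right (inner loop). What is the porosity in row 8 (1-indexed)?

20 rows total (5 × 4). Row 8: index ⌊(8-1)/4⌋ = 1 into well → W02; (8-1) mod 4 = 3 into the melted columns → 1900.
So row 8 is (W02, 1900, 42.51); porosity = 42.51.

42.51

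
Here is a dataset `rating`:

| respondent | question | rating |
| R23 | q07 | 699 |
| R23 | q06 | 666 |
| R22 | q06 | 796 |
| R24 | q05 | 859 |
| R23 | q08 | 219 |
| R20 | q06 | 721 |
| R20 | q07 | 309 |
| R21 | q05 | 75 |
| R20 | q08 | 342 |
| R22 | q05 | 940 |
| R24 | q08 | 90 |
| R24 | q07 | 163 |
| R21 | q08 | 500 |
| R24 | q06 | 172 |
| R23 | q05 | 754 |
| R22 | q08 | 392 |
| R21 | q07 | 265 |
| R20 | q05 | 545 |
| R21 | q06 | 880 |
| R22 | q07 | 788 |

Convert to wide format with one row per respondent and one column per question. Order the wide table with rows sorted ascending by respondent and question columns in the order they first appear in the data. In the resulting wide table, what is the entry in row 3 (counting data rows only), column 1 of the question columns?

With rows sorted ascending by respondent, row 3 is respondent=R22. question columns in first-appearance order: q07, q06, q05, q08; column 1 is q07.
Long rows with respondent=R22, question=q07: rating = 788.

788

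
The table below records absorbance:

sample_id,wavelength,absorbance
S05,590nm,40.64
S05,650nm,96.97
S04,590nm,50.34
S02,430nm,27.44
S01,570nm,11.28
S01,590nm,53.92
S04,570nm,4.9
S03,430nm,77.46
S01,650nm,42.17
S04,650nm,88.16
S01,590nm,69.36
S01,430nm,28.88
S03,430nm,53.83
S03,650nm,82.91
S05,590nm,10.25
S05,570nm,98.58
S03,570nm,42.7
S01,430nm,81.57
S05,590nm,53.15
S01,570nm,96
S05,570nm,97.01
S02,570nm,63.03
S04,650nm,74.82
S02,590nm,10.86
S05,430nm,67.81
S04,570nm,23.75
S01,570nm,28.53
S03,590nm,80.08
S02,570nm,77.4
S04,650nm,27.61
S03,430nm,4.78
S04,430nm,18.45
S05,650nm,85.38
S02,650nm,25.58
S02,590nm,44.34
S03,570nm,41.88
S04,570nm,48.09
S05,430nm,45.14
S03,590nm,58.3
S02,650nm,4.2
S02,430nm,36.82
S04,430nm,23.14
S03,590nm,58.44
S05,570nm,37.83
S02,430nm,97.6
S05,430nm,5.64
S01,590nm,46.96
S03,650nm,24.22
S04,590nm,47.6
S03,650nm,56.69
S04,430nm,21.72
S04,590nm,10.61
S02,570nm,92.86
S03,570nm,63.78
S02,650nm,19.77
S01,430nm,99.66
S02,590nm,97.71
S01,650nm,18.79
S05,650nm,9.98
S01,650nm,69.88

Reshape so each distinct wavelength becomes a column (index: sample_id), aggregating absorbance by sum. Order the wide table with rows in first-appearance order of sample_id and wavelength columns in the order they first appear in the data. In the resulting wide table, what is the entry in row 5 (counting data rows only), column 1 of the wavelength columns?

With rows in first-appearance order of sample_id, row 5 is sample_id=S03. wavelength columns in first-appearance order: 590nm, 650nm, 430nm, 570nm; column 1 is 590nm.
Long rows with sample_id=S03, wavelength=590nm: 80.08 + 58.3 + 58.44 = 196.82.

196.82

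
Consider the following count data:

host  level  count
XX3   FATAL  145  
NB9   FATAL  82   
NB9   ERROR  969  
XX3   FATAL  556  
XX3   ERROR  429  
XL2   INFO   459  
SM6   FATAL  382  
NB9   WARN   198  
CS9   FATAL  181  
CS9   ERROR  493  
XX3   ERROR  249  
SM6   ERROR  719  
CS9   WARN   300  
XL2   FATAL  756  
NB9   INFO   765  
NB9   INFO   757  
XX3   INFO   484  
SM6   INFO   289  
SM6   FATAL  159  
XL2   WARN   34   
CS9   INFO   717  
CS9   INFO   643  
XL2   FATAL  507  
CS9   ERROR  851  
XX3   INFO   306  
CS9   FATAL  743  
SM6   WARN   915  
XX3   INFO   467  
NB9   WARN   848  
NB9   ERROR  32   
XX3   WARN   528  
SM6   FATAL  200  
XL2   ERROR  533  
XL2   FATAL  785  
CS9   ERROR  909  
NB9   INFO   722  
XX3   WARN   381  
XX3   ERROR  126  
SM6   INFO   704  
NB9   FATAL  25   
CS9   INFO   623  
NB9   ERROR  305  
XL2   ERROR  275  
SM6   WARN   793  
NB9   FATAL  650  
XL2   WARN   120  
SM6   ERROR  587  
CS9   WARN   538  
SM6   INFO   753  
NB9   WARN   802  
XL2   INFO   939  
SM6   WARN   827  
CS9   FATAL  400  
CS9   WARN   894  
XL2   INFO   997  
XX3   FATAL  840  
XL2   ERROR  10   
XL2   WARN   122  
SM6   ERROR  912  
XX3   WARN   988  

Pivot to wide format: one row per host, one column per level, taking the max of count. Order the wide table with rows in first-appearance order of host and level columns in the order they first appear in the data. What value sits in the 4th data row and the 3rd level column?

753

With rows in first-appearance order of host, row 4 is host=SM6. level columns in first-appearance order: FATAL, ERROR, INFO, WARN; column 3 is INFO.
Long rows with host=SM6, level=INFO: max(289, 704, 753) = 753.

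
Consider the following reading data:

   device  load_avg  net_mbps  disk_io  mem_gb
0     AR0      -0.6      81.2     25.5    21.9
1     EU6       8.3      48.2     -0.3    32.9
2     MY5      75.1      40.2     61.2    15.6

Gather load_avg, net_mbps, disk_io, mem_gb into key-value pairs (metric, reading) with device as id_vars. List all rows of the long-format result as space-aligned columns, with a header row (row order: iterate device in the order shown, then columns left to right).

Each (device, column) pair becomes one row: 3 × 4 = 12 rows.
For example, (AR0, load_avg) → reading=-0.6.

device  metric    reading
AR0     load_avg  -0.6   
AR0     net_mbps  81.2   
AR0     disk_io   25.5   
AR0     mem_gb    21.9   
EU6     load_avg  8.3    
EU6     net_mbps  48.2   
EU6     disk_io   -0.3   
EU6     mem_gb    32.9   
MY5     load_avg  75.1   
MY5     net_mbps  40.2   
MY5     disk_io   61.2   
MY5     mem_gb    15.6   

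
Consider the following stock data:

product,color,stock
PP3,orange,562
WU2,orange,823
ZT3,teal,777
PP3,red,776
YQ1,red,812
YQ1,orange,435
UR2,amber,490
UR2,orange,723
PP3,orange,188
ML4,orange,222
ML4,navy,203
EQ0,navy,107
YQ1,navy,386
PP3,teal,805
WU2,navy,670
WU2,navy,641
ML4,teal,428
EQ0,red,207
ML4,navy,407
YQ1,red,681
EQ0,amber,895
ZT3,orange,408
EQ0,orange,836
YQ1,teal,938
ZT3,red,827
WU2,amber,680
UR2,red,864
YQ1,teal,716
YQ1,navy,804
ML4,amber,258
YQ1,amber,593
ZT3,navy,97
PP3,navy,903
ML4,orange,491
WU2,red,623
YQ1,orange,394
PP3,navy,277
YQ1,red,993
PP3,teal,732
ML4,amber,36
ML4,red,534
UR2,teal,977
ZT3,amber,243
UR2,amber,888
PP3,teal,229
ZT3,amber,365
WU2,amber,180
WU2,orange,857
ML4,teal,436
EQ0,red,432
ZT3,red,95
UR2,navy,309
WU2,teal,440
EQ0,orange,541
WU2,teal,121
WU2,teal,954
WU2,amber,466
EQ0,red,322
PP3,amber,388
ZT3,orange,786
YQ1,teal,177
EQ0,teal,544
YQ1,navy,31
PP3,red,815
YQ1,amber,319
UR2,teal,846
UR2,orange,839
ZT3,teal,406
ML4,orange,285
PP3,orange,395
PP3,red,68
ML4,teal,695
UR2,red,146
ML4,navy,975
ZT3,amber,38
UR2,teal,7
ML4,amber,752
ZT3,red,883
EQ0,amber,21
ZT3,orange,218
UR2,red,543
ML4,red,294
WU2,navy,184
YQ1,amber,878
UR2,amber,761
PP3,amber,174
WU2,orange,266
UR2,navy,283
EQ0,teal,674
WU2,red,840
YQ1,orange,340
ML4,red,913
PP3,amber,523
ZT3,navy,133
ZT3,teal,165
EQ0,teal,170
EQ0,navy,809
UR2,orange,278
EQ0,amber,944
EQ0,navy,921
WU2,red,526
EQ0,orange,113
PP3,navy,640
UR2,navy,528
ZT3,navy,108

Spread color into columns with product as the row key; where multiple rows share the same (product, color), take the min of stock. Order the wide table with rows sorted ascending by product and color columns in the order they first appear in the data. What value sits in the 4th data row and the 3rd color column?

146

With rows sorted ascending by product, row 4 is product=UR2. color columns in first-appearance order: orange, teal, red, amber, navy; column 3 is red.
Long rows with product=UR2, color=red: min(864, 146, 543) = 146.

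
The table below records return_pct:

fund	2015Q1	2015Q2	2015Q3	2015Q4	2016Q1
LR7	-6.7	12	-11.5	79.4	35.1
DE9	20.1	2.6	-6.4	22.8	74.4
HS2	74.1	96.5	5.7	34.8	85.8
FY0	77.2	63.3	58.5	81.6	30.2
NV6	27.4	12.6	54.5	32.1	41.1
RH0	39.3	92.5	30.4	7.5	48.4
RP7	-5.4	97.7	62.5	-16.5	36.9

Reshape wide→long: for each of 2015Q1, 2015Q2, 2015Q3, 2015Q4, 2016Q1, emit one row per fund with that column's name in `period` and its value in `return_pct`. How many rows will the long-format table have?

7 fund values × 5 melted columns = 35 rows.

35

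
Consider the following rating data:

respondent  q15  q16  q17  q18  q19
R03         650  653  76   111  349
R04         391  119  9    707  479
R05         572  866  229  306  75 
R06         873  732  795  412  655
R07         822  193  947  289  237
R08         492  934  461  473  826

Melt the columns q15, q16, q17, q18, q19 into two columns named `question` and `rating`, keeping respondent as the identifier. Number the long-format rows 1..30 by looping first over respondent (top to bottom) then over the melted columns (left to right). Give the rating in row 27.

30 rows total (6 × 5). Row 27: index ⌊(27-1)/5⌋ = 5 into respondent → R08; (27-1) mod 5 = 1 into the melted columns → q16.
So row 27 is (R08, q16, 934); rating = 934.

934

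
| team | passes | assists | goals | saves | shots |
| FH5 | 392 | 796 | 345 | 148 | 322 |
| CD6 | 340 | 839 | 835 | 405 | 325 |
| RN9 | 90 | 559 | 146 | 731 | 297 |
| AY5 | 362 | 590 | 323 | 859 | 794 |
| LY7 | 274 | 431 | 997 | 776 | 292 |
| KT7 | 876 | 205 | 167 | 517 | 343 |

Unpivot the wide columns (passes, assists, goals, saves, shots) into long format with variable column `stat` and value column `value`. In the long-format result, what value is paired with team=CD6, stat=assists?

839

Unpivoting turns each (team, wide-column) pair into one long row.
The wide cell at row CD6, column assists holds 839, so the long row (CD6, assists) has value=839.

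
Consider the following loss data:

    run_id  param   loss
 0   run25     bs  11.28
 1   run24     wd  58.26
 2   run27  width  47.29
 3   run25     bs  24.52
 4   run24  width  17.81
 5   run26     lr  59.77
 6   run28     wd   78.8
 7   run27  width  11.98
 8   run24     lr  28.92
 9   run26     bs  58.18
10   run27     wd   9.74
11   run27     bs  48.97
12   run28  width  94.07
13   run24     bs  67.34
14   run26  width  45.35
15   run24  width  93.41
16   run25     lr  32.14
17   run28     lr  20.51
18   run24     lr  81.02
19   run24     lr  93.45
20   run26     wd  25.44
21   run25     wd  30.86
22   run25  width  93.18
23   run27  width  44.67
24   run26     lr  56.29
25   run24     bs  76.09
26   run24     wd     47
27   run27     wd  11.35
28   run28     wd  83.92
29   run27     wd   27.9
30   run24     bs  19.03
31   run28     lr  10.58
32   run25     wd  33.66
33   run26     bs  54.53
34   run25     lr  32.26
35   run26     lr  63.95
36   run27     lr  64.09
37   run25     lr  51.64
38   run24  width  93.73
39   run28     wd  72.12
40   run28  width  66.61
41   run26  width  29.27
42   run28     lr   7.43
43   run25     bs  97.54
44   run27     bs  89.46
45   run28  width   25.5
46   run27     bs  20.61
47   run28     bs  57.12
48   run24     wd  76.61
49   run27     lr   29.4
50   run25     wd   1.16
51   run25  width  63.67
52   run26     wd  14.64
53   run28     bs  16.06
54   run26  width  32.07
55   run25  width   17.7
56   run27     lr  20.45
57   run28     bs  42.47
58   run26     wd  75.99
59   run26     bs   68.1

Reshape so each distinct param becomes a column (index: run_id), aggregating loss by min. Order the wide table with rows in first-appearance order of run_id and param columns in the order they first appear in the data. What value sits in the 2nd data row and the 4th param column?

With rows in first-appearance order of run_id, row 2 is run_id=run24. param columns in first-appearance order: bs, wd, width, lr; column 4 is lr.
Long rows with run_id=run24, param=lr: min(28.92, 81.02, 93.45) = 28.92.

28.92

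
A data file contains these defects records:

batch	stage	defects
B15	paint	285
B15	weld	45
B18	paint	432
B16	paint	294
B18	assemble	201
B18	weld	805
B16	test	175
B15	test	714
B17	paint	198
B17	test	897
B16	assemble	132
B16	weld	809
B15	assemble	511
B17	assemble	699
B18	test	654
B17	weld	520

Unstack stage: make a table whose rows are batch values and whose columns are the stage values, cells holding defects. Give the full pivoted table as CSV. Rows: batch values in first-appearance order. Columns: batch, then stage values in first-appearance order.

batch,paint,weld,assemble,test
B15,285,45,511,714
B18,432,805,201,654
B16,294,809,132,175
B17,198,520,699,897

Columns: batch plus the 4 distinct stage values (paint, weld, assemble, test).
For example, row B15 column paint takes defects=285 from the long row (B15, paint).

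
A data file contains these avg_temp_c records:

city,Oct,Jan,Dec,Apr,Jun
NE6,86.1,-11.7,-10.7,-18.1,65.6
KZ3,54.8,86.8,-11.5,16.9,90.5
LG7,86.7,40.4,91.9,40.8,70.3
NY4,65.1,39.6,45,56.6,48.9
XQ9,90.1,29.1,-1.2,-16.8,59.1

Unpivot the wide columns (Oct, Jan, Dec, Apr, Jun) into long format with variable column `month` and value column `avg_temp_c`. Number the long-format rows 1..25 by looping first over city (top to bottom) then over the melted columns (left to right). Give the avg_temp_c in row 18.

45

25 rows total (5 × 5). Row 18: index ⌊(18-1)/5⌋ = 3 into city → NY4; (18-1) mod 5 = 2 into the melted columns → Dec.
So row 18 is (NY4, Dec, 45); avg_temp_c = 45.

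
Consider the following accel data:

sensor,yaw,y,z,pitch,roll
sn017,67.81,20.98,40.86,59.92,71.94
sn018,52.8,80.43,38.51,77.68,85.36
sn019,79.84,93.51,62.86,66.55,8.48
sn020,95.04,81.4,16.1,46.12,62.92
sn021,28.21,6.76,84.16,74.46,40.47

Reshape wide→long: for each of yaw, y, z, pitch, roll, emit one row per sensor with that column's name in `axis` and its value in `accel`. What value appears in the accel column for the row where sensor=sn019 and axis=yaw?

Unpivoting turns each (sensor, wide-column) pair into one long row.
The wide cell at row sn019, column yaw holds 79.84, so the long row (sn019, yaw) has accel=79.84.

79.84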